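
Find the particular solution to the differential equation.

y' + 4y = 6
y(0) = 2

General solution: y = 3/2 + Ce^(-4x)
Applying y(0) = 2: C = 2 - 3/2 = 1/2
Particular solution: y = 3/2 + (1/2)e^(-4x)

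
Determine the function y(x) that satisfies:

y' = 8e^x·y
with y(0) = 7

General solution: y = Ce^(8e^x)
Applying IC y(0) = 7:
Particular solution: y = 7e^(8(e^x - 1))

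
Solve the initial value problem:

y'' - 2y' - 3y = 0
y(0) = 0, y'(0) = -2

General solution: y = C₁e^(3x) + C₂e^(-x)
Applying ICs: C₁ = -1/2, C₂ = 1/2
Particular solution: y = -(1/2)e^(3x) + (1/2)e^(-x)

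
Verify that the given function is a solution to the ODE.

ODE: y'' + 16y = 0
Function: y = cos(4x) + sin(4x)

Verification:
y'' = -16cos(4x) - 16sin(4x)
y'' + 16y = 0 ✓

Yes, it is a solution.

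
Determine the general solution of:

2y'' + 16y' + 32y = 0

Characteristic equation: 2r² + 16r + 32 = 0
Divide by 2: r² + 8r + 16 = 0
Factored: (r + 4)² = 0
Repeated root: r = -4
General solution: y = (C₁ + C₂x)e^(-4x)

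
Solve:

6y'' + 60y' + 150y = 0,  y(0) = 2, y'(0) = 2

General solution: y = (C₁ + C₂x)e^(-5x)
Repeated root r = -5
Applying ICs: C₁ = 2, C₂ = 12
Particular solution: y = (2 + 12x)e^(-5x)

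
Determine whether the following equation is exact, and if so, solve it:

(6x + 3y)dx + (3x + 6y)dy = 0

Verify exactness: ∂M/∂y = ∂N/∂x ✓
Find F(x,y) such that ∂F/∂x = M, ∂F/∂y = N
Solution: 3x² + 3xy + 3y² = C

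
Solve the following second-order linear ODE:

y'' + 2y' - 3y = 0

Characteristic equation: r² + 2r - 3 = 0
Roots: r = 1, -3 (distinct real)
General solution: y = C₁e^x + C₂e^(-3x)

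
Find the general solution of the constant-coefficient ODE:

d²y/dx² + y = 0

Characteristic equation: r² + 1 = 0
Roots: r = ±i (complex conjugates)
General solution: y = C₁cos(x) + C₂sin(x)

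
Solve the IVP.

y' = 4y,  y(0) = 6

General solution: y = Ce^(4x)
Applying IC y(0) = 6:
Particular solution: y = 6e^(4x)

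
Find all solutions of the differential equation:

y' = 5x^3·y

Separating variables and integrating:
ln|y| = 5x^4/4 + C

General solution: y = Ce^(5x^4/4)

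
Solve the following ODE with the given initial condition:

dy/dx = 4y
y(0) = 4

General solution: y = Ce^(4x)
Applying IC y(0) = 4:
Particular solution: y = 4e^(4x)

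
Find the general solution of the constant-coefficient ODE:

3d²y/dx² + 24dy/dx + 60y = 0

Characteristic equation: 3r² + 24r + 60 = 0
Divide by 3: r² + 8r + 20 = 0
Roots: r = -4 ± 2i (complex conjugates)
General solution: y = e^(-4x)(C₁cos(2x) + C₂sin(2x))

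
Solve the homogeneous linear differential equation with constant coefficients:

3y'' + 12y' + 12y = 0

Characteristic equation: 3r² + 12r + 12 = 0
Divide by 3: r² + 4r + 4 = 0
Factored: (r + 2)² = 0
Repeated root: r = -2
General solution: y = (C₁ + C₂x)e^(-2x)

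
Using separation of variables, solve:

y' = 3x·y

Separating variables and integrating:
ln|y| = 3x^2/2 + C

General solution: y = Ce^(3x^2/2)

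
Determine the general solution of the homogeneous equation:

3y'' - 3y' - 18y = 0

Characteristic equation: 3r² - 3r - 18 = 0
Divide by 3: r² - r - 6 = 0
Roots: r = 3, -2 (distinct real)
General solution: y = C₁e^(3x) + C₂e^(-2x)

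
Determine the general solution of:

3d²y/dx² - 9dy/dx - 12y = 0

Characteristic equation: 3r² - 9r - 12 = 0
Divide by 3: r² - 3r - 4 = 0
Roots: r = 4, -1 (distinct real)
General solution: y = C₁e^(4x) + C₂e^(-x)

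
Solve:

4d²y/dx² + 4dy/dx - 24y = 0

Characteristic equation: 4r² + 4r - 24 = 0
Divide by 4: r² + r - 6 = 0
Roots: r = 2, -3 (distinct real)
General solution: y = C₁e^(2x) + C₂e^(-3x)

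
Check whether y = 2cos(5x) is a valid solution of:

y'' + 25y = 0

Verification:
y'' = -50cos(5x)
y'' + 25y = 0 ✓

Yes, it is a solution.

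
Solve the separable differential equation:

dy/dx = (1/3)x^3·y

Separating variables and integrating:
ln|y| = x^4/12 + C

General solution: y = Ce^(x^4/12)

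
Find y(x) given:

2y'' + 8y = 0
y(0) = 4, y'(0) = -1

General solution: y = C₁cos(2x) + C₂sin(2x)
Complex roots r = ±2i
Applying ICs: C₁ = 4, C₂ = -1/2
Particular solution: y = 4cos(2x) - (1/2)sin(2x)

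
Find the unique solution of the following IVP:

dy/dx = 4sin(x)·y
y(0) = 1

General solution: y = Ce^(-4cos(x))
Applying IC y(0) = 1:
Particular solution: y = e^(4(1-cos(x)))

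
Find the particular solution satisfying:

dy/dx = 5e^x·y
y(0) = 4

General solution: y = Ce^(5e^x)
Applying IC y(0) = 4:
Particular solution: y = 4e^(5(e^x - 1))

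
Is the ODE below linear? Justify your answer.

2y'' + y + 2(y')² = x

No. Nonlinear ((y')² term)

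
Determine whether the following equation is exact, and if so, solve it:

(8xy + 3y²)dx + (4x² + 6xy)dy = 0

Verify exactness: ∂M/∂y = ∂N/∂x ✓
Find F(x,y) such that ∂F/∂x = M, ∂F/∂y = N
Solution: 4x²y + 3xy² = C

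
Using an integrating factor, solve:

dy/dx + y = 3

Using integrating factor method:

General solution: y = 3 + Ce^(-x)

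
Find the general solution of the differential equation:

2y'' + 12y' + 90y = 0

Characteristic equation: 2r² + 12r + 90 = 0
Divide by 2: r² + 6r + 45 = 0
Roots: r = -3 ± 6i (complex conjugates)
General solution: y = e^(-3x)(C₁cos(6x) + C₂sin(6x))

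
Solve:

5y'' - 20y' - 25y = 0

Characteristic equation: 5r² - 20r - 25 = 0
Divide by 5: r² - 4r - 5 = 0
Roots: r = 5, -1 (distinct real)
General solution: y = C₁e^(5x) + C₂e^(-x)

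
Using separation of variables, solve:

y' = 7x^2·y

Separating variables and integrating:
ln|y| = 7x^3/3 + C

General solution: y = Ce^(7x^3/3)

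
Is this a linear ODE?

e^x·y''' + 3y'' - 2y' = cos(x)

Yes. Linear (y and its derivatives appear to the first power only, no products of y terms)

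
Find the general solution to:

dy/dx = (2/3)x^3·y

Separating variables and integrating:
ln|y| = x^4/6 + C

General solution: y = Ce^(x^4/6)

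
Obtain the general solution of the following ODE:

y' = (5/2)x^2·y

Separating variables and integrating:
ln|y| = 5x^3/6 + C

General solution: y = Ce^(5x^3/6)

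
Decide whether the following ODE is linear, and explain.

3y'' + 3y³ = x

Nonlinear (y³ term)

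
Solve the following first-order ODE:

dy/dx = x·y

Separating variables and integrating:
ln|y| = x^2/2 + C

General solution: y = Ce^(x^2/2)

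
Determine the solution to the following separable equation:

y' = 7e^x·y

Separating variables and integrating:
ln|y| = 7e^x + C

General solution: y = Ce^(7e^x)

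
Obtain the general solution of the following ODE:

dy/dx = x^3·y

Separating variables and integrating:
ln|y| = x^4/4 + C

General solution: y = Ce^(x^4/4)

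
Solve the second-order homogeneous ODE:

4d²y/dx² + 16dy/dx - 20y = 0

Characteristic equation: 4r² + 16r - 20 = 0
Divide by 4: r² + 4r - 5 = 0
Roots: r = 1, -5 (distinct real)
General solution: y = C₁e^x + C₂e^(-5x)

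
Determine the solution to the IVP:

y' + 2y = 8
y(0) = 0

General solution: y = 4 + Ce^(-2x)
Applying y(0) = 0: C = 0 - 4 = -4
Particular solution: y = 4 - 4e^(-2x)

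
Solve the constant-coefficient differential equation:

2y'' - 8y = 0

Characteristic equation: 2r² - 8 = 0
Divide by 2: r² - 4 = 0
Roots: r = 2, -2 (distinct real)
General solution: y = C₁e^(2x) + C₂e^(-2x)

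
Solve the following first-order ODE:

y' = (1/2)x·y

Separating variables and integrating:
ln|y| = x^2/4 + C

General solution: y = Ce^(x^2/4)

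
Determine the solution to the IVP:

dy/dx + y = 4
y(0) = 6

General solution: y = 4 + Ce^(-x)
Applying y(0) = 6: C = 6 - 4 = 2
Particular solution: y = 4 + 2e^(-x)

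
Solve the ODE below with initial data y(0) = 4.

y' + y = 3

General solution: y = 3 + Ce^(-x)
Applying y(0) = 4: C = 4 - 3 = 1
Particular solution: y = 3 + e^(-x)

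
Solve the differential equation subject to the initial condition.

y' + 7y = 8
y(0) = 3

General solution: y = 8/7 + Ce^(-7x)
Applying y(0) = 3: C = 3 - 8/7 = 13/7
Particular solution: y = 8/7 + (13/7)e^(-7x)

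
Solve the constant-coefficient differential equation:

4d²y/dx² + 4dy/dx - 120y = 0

Characteristic equation: 4r² + 4r - 120 = 0
Divide by 4: r² + r - 30 = 0
Roots: r = 5, -6 (distinct real)
General solution: y = C₁e^(5x) + C₂e^(-6x)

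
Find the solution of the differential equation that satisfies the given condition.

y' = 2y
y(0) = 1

General solution: y = Ce^(2x)
Applying IC y(0) = 1:
Particular solution: y = e^(2x)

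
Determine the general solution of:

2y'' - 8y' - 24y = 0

Characteristic equation: 2r² - 8r - 24 = 0
Divide by 2: r² - 4r - 12 = 0
Roots: r = 6, -2 (distinct real)
General solution: y = C₁e^(6x) + C₂e^(-2x)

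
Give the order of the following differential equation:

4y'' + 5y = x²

The order is 2 (highest derivative is of order 2).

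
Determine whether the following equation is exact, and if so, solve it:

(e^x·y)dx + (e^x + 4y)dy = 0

Verify exactness: ∂M/∂y = ∂N/∂x ✓
Find F(x,y) such that ∂F/∂x = M, ∂F/∂y = N
Solution: e^x·y + 2y² = C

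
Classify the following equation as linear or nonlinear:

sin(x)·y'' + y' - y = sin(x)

Linear (y and its derivatives appear to the first power only, no products of y terms)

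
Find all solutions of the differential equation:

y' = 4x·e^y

Separating variables and integrating:
-e^(-y) = 2x² + C

General solution: y = -ln(C - 2x²)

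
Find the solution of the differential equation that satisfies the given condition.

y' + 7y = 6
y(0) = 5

General solution: y = 6/7 + Ce^(-7x)
Applying y(0) = 5: C = 5 - 6/7 = 29/7
Particular solution: y = 6/7 + (29/7)e^(-7x)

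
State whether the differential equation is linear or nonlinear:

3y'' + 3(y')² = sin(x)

Nonlinear ((y')² term)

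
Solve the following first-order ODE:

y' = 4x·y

Separating variables and integrating:
ln|y| = 2x^2 + C

General solution: y = Ce^(2x^2)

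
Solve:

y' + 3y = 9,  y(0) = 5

General solution: y = 3 + Ce^(-3x)
Applying y(0) = 5: C = 5 - 3 = 2
Particular solution: y = 3 + 2e^(-3x)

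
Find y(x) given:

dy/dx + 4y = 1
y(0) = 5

General solution: y = 1/4 + Ce^(-4x)
Applying y(0) = 5: C = 5 - 1/4 = 19/4
Particular solution: y = 1/4 + (19/4)e^(-4x)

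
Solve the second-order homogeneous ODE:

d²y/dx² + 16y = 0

Characteristic equation: r² + 16 = 0
Roots: r = ±4i (complex conjugates)
General solution: y = C₁cos(4x) + C₂sin(4x)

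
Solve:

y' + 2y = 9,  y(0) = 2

General solution: y = 9/2 + Ce^(-2x)
Applying y(0) = 2: C = 2 - 9/2 = -5/2
Particular solution: y = 9/2 - (5/2)e^(-2x)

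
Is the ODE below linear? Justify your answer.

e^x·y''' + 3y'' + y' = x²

Yes. Linear (y and its derivatives appear to the first power only, no products of y terms)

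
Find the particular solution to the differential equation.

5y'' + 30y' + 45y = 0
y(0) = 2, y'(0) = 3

General solution: y = (C₁ + C₂x)e^(-3x)
Repeated root r = -3
Applying ICs: C₁ = 2, C₂ = 9
Particular solution: y = (2 + 9x)e^(-3x)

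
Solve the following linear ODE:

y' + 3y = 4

Using integrating factor method:

General solution: y = 4/3 + Ce^(-3x)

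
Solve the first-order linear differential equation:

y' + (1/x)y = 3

Using integrating factor method:

General solution: y = (3/2)x + C/x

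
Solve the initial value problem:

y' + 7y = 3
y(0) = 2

General solution: y = 3/7 + Ce^(-7x)
Applying y(0) = 2: C = 2 - 3/7 = 11/7
Particular solution: y = 3/7 + (11/7)e^(-7x)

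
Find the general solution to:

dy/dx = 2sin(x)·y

Separating variables and integrating:
ln|y| = -2cos(x) + C

General solution: y = Ce^(-2cos(x))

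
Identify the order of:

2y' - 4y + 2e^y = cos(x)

The order is 1 (highest derivative is of order 1).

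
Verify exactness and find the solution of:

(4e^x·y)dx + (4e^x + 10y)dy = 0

Verify exactness: ∂M/∂y = ∂N/∂x ✓
Find F(x,y) such that ∂F/∂x = M, ∂F/∂y = N
Solution: 4e^x·y + 5y² = C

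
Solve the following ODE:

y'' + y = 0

Characteristic equation: r² + 1 = 0
Roots: r = ±i (complex conjugates)
General solution: y = C₁cos(x) + C₂sin(x)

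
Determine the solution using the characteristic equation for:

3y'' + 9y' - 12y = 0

Characteristic equation: 3r² + 9r - 12 = 0
Divide by 3: r² + 3r - 4 = 0
Roots: r = 1, -4 (distinct real)
General solution: y = C₁e^x + C₂e^(-4x)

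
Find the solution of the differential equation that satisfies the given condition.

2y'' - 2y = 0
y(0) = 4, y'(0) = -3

General solution: y = C₁e^x + C₂e^(-x)
Applying ICs: C₁ = 1/2, C₂ = 7/2
Particular solution: y = (1/2)e^x + (7/2)e^(-x)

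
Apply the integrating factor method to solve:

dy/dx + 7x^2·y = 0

Using integrating factor method:

General solution: y = Ce^(-7x^3/3)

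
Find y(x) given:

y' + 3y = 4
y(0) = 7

General solution: y = 4/3 + Ce^(-3x)
Applying y(0) = 7: C = 7 - 4/3 = 17/3
Particular solution: y = 4/3 + (17/3)e^(-3x)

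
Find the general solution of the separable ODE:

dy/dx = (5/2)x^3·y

Separating variables and integrating:
ln|y| = 5x^4/8 + C

General solution: y = Ce^(5x^4/8)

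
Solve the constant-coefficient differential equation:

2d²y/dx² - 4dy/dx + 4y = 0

Characteristic equation: 2r² - 4r + 4 = 0
Divide by 2: r² - 2r + 2 = 0
Roots: r = 1 ± i (complex conjugates)
General solution: y = e^x(C₁cos(x) + C₂sin(x))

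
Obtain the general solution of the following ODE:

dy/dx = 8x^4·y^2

Separating variables and integrating:
-1/y = 8x^5/5 + C

General solution: y^-1 = (-8/5)x^5 + C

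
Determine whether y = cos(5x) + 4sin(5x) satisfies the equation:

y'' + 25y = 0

Verification:
y'' = -25cos(5x) - 100sin(5x)
y'' + 25y = 0 ✓

Yes, it is a solution.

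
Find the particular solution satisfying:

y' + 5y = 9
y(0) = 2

General solution: y = 9/5 + Ce^(-5x)
Applying y(0) = 2: C = 2 - 9/5 = 1/5
Particular solution: y = 9/5 + (1/5)e^(-5x)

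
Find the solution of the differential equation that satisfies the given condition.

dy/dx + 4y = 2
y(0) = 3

General solution: y = 1/2 + Ce^(-4x)
Applying y(0) = 3: C = 3 - 1/2 = 5/2
Particular solution: y = 1/2 + (5/2)e^(-4x)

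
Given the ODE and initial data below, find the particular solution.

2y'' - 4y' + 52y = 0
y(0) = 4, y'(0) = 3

General solution: y = e^x(C₁cos(5x) + C₂sin(5x))
Complex roots r = 1 ± 5i
Applying ICs: C₁ = 4, C₂ = -1/5
Particular solution: y = e^x(4cos(5x) - (1/5)sin(5x))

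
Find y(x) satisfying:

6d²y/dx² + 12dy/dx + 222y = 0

Characteristic equation: 6r² + 12r + 222 = 0
Divide by 6: r² + 2r + 37 = 0
Roots: r = -1 ± 6i (complex conjugates)
General solution: y = e^(-x)(C₁cos(6x) + C₂sin(6x))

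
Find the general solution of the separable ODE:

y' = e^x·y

Separating variables and integrating:
ln|y| = e^x + C

General solution: y = Ce^(e^x)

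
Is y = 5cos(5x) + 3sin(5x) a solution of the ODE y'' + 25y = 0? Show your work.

Verification:
y'' = -125cos(5x) - 75sin(5x)
y'' + 25y = 0 ✓

Yes, it is a solution.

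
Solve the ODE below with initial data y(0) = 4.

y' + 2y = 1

General solution: y = 1/2 + Ce^(-2x)
Applying y(0) = 4: C = 4 - 1/2 = 7/2
Particular solution: y = 1/2 + (7/2)e^(-2x)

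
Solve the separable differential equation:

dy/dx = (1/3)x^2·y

Separating variables and integrating:
ln|y| = x^3/9 + C

General solution: y = Ce^(x^3/9)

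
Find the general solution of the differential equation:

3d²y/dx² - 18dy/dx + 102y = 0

Characteristic equation: 3r² - 18r + 102 = 0
Divide by 3: r² - 6r + 34 = 0
Roots: r = 3 ± 5i (complex conjugates)
General solution: y = e^(3x)(C₁cos(5x) + C₂sin(5x))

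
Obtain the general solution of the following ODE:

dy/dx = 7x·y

Separating variables and integrating:
ln|y| = 7x^2/2 + C

General solution: y = Ce^(7x^2/2)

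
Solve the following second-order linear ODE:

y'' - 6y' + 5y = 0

Characteristic equation: r² - 6r + 5 = 0
Roots: r = 5, 1 (distinct real)
General solution: y = C₁e^(5x) + C₂e^x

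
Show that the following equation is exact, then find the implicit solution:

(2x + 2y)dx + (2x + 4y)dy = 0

Verify exactness: ∂M/∂y = ∂N/∂x ✓
Find F(x,y) such that ∂F/∂x = M, ∂F/∂y = N
Solution: x² + 2xy + 2y² = C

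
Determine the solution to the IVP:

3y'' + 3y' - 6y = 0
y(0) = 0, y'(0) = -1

General solution: y = C₁e^x + C₂e^(-2x)
Applying ICs: C₁ = -1/3, C₂ = 1/3
Particular solution: y = -(1/3)e^x + (1/3)e^(-2x)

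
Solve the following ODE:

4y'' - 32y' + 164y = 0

Characteristic equation: 4r² - 32r + 164 = 0
Divide by 4: r² - 8r + 41 = 0
Roots: r = 4 ± 5i (complex conjugates)
General solution: y = e^(4x)(C₁cos(5x) + C₂sin(5x))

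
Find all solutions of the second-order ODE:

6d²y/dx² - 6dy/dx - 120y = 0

Characteristic equation: 6r² - 6r - 120 = 0
Divide by 6: r² - r - 20 = 0
Roots: r = 5, -4 (distinct real)
General solution: y = C₁e^(5x) + C₂e^(-4x)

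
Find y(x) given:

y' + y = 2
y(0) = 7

General solution: y = 2 + Ce^(-x)
Applying y(0) = 7: C = 7 - 2 = 5
Particular solution: y = 2 + 5e^(-x)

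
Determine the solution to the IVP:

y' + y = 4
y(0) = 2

General solution: y = 4 + Ce^(-x)
Applying y(0) = 2: C = 2 - 4 = -2
Particular solution: y = 4 - 2e^(-x)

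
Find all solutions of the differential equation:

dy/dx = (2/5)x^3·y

Separating variables and integrating:
ln|y| = x^4/10 + C

General solution: y = Ce^(x^4/10)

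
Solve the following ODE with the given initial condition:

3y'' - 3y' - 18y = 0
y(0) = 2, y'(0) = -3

General solution: y = C₁e^(3x) + C₂e^(-2x)
Applying ICs: C₁ = 1/5, C₂ = 9/5
Particular solution: y = (1/5)e^(3x) + (9/5)e^(-2x)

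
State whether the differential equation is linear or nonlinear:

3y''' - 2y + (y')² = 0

Nonlinear ((y')² term)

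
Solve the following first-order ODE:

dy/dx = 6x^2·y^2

Separating variables and integrating:
-1/y = 2x^3 + C

General solution: y^-1 = -2x^3 + C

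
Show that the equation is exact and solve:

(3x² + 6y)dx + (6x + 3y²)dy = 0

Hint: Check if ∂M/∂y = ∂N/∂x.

Verify exactness: ∂M/∂y = ∂N/∂x ✓
Find F(x,y) such that ∂F/∂x = M, ∂F/∂y = N
Solution: x³ + 6xy + y³ = C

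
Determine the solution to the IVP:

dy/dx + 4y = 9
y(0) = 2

General solution: y = 9/4 + Ce^(-4x)
Applying y(0) = 2: C = 2 - 9/4 = -1/4
Particular solution: y = 9/4 - (1/4)e^(-4x)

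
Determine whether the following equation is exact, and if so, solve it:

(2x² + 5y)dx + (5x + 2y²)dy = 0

Verify exactness: ∂M/∂y = ∂N/∂x ✓
Find F(x,y) such that ∂F/∂x = M, ∂F/∂y = N
Solution: 2x³/3 + 5xy + 2y³/3 = C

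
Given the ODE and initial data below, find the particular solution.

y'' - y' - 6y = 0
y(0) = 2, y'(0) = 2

General solution: y = C₁e^(3x) + C₂e^(-2x)
Applying ICs: C₁ = 6/5, C₂ = 4/5
Particular solution: y = (6/5)e^(3x) + (4/5)e^(-2x)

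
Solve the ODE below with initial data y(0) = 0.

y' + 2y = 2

General solution: y = 1 + Ce^(-2x)
Applying y(0) = 0: C = 0 - 1 = -1
Particular solution: y = 1 - e^(-2x)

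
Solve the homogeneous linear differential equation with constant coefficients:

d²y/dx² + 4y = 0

Characteristic equation: r² + 4 = 0
Roots: r = ±2i (complex conjugates)
General solution: y = C₁cos(2x) + C₂sin(2x)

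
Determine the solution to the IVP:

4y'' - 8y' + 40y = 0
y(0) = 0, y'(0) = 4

General solution: y = e^x(C₁cos(3x) + C₂sin(3x))
Complex roots r = 1 ± 3i
Applying ICs: C₁ = 0, C₂ = 4/3
Particular solution: y = e^x((4/3)sin(3x))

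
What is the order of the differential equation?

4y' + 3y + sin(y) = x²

The order is 1 (highest derivative is of order 1).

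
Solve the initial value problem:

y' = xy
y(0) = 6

General solution: y = Ce^(x²/2)
Applying IC y(0) = 6:
Particular solution: y = 6e^(x²/2)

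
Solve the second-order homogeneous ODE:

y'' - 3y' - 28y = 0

Characteristic equation: r² - 3r - 28 = 0
Roots: r = 7, -4 (distinct real)
General solution: y = C₁e^(7x) + C₂e^(-4x)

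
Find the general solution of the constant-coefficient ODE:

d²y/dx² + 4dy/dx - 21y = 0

Characteristic equation: r² + 4r - 21 = 0
Roots: r = 3, -7 (distinct real)
General solution: y = C₁e^(3x) + C₂e^(-7x)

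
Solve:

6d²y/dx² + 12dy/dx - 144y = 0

Characteristic equation: 6r² + 12r - 144 = 0
Divide by 6: r² + 2r - 24 = 0
Roots: r = 4, -6 (distinct real)
General solution: y = C₁e^(4x) + C₂e^(-6x)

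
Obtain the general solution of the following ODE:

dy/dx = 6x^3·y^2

Separating variables and integrating:
-1/y = 3x^4/2 + C

General solution: y^-1 = (-3/2)x^4 + C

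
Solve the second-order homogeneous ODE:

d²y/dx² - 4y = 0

Characteristic equation: r² - 4 = 0
Roots: r = 2, -2 (distinct real)
General solution: y = C₁e^(2x) + C₂e^(-2x)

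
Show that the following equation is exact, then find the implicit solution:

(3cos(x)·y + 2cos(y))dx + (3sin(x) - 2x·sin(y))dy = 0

Verify exactness: ∂M/∂y = ∂N/∂x ✓
Find F(x,y) such that ∂F/∂x = M, ∂F/∂y = N
Solution: 3sin(x)·y + 2x·cos(y) = C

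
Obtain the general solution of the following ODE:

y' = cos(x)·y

Separating variables and integrating:
ln|y| = sin(x) + C

General solution: y = Ce^(sin(x))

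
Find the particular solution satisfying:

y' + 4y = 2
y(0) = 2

General solution: y = 1/2 + Ce^(-4x)
Applying y(0) = 2: C = 2 - 1/2 = 3/2
Particular solution: y = 1/2 + (3/2)e^(-4x)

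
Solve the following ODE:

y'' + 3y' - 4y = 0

Characteristic equation: r² + 3r - 4 = 0
Roots: r = 1, -4 (distinct real)
General solution: y = C₁e^x + C₂e^(-4x)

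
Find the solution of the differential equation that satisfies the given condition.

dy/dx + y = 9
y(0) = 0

General solution: y = 9 + Ce^(-x)
Applying y(0) = 0: C = 0 - 9 = -9
Particular solution: y = 9 - 9e^(-x)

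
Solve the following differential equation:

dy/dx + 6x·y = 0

Using integrating factor method:

General solution: y = Ce^(-3x^2)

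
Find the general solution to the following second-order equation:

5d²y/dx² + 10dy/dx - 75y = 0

Characteristic equation: 5r² + 10r - 75 = 0
Divide by 5: r² + 2r - 15 = 0
Roots: r = 3, -5 (distinct real)
General solution: y = C₁e^(3x) + C₂e^(-5x)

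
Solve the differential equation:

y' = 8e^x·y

Separating variables and integrating:
ln|y| = 8e^x + C

General solution: y = Ce^(8e^x)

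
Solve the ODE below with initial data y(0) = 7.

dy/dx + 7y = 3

General solution: y = 3/7 + Ce^(-7x)
Applying y(0) = 7: C = 7 - 3/7 = 46/7
Particular solution: y = 3/7 + (46/7)e^(-7x)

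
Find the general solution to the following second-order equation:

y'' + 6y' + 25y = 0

Characteristic equation: r² + 6r + 25 = 0
Roots: r = -3 ± 4i (complex conjugates)
General solution: y = e^(-3x)(C₁cos(4x) + C₂sin(4x))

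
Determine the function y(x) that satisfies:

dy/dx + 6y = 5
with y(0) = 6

General solution: y = 5/6 + Ce^(-6x)
Applying y(0) = 6: C = 6 - 5/6 = 31/6
Particular solution: y = 5/6 + (31/6)e^(-6x)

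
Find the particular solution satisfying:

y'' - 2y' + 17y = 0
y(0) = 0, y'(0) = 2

General solution: y = e^x(C₁cos(4x) + C₂sin(4x))
Complex roots r = 1 ± 4i
Applying ICs: C₁ = 0, C₂ = 1/2
Particular solution: y = e^x((1/2)sin(4x))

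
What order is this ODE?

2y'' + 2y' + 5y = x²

The order is 2 (highest derivative is of order 2).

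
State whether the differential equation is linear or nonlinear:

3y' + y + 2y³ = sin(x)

Nonlinear (y³ term)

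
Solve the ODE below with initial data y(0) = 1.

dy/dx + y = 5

General solution: y = 5 + Ce^(-x)
Applying y(0) = 1: C = 1 - 5 = -4
Particular solution: y = 5 - 4e^(-x)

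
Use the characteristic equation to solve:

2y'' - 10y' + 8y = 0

Characteristic equation: 2r² - 10r + 8 = 0
Divide by 2: r² - 5r + 4 = 0
Roots: r = 4, 1 (distinct real)
General solution: y = C₁e^(4x) + C₂e^x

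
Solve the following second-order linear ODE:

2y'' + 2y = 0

Characteristic equation: 2r² + 2 = 0
Divide by 2: r² + 1 = 0
Roots: r = ±i (complex conjugates)
General solution: y = C₁cos(x) + C₂sin(x)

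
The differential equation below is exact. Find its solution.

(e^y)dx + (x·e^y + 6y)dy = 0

Verify exactness: ∂M/∂y = ∂N/∂x ✓
Find F(x,y) such that ∂F/∂x = M, ∂F/∂y = N
Solution: x·e^y + 3y² = C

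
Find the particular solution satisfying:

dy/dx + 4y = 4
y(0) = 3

General solution: y = 1 + Ce^(-4x)
Applying y(0) = 3: C = 3 - 1 = 2
Particular solution: y = 1 + 2e^(-4x)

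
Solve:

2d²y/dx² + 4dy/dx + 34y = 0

Characteristic equation: 2r² + 4r + 34 = 0
Divide by 2: r² + 2r + 17 = 0
Roots: r = -1 ± 4i (complex conjugates)
General solution: y = e^(-x)(C₁cos(4x) + C₂sin(4x))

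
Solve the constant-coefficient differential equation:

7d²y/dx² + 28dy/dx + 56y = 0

Characteristic equation: 7r² + 28r + 56 = 0
Divide by 7: r² + 4r + 8 = 0
Roots: r = -2 ± 2i (complex conjugates)
General solution: y = e^(-2x)(C₁cos(2x) + C₂sin(2x))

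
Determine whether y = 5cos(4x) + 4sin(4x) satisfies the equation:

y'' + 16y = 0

Verification:
y'' = -80cos(4x) - 64sin(4x)
y'' + 16y = 0 ✓

Yes, it is a solution.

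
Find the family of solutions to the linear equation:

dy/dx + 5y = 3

Using integrating factor method:

General solution: y = 3/5 + Ce^(-5x)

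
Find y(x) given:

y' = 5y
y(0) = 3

General solution: y = Ce^(5x)
Applying IC y(0) = 3:
Particular solution: y = 3e^(5x)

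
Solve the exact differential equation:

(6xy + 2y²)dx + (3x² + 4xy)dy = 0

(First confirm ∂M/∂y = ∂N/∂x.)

Verify exactness: ∂M/∂y = ∂N/∂x ✓
Find F(x,y) such that ∂F/∂x = M, ∂F/∂y = N
Solution: 3x²y + 2xy² = C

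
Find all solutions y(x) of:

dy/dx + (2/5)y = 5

Using integrating factor method:

General solution: y = 25/2 + Ce^(-2x/5)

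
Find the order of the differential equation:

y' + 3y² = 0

The order is 1 (highest derivative is of order 1).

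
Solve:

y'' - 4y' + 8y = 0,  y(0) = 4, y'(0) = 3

General solution: y = e^(2x)(C₁cos(2x) + C₂sin(2x))
Complex roots r = 2 ± 2i
Applying ICs: C₁ = 4, C₂ = -5/2
Particular solution: y = e^(2x)(4cos(2x) - (5/2)sin(2x))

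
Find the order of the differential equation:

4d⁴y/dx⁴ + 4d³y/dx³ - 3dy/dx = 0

The order is 4 (highest derivative is of order 4).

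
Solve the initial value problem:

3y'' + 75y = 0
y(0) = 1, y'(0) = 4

General solution: y = C₁cos(5x) + C₂sin(5x)
Complex roots r = ±5i
Applying ICs: C₁ = 1, C₂ = 4/5
Particular solution: y = cos(5x) + (4/5)sin(5x)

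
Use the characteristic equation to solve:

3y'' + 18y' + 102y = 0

Characteristic equation: 3r² + 18r + 102 = 0
Divide by 3: r² + 6r + 34 = 0
Roots: r = -3 ± 5i (complex conjugates)
General solution: y = e^(-3x)(C₁cos(5x) + C₂sin(5x))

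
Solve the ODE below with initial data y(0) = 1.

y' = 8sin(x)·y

General solution: y = Ce^(-8cos(x))
Applying IC y(0) = 1:
Particular solution: y = e^(8(1-cos(x)))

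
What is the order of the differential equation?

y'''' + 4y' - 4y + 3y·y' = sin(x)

The order is 4 (highest derivative is of order 4).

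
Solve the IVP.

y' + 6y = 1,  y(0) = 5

General solution: y = 1/6 + Ce^(-6x)
Applying y(0) = 5: C = 5 - 1/6 = 29/6
Particular solution: y = 1/6 + (29/6)e^(-6x)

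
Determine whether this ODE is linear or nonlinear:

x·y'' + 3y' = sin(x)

Linear (y and its derivatives appear to the first power only, no products of y terms)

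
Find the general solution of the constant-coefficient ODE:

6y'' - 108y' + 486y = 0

Characteristic equation: 6r² - 108r + 486 = 0
Divide by 6: r² - 18r + 81 = 0
Factored: (r - 9)² = 0
Repeated root: r = 9
General solution: y = (C₁ + C₂x)e^(9x)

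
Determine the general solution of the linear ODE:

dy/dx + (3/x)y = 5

Using integrating factor method:

General solution: y = (5/4)x + Cx^(-3)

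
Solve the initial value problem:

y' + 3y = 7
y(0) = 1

General solution: y = 7/3 + Ce^(-3x)
Applying y(0) = 1: C = 1 - 7/3 = -4/3
Particular solution: y = 7/3 - (4/3)e^(-3x)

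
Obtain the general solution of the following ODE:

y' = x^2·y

Separating variables and integrating:
ln|y| = x^3/3 + C

General solution: y = Ce^(x^3/3)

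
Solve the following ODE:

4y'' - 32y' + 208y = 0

Characteristic equation: 4r² - 32r + 208 = 0
Divide by 4: r² - 8r + 52 = 0
Roots: r = 4 ± 6i (complex conjugates)
General solution: y = e^(4x)(C₁cos(6x) + C₂sin(6x))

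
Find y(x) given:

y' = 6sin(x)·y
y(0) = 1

General solution: y = Ce^(-6cos(x))
Applying IC y(0) = 1:
Particular solution: y = e^(6(1-cos(x)))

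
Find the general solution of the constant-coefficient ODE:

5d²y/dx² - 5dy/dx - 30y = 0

Characteristic equation: 5r² - 5r - 30 = 0
Divide by 5: r² - r - 6 = 0
Roots: r = 3, -2 (distinct real)
General solution: y = C₁e^(3x) + C₂e^(-2x)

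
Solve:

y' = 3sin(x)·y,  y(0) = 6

General solution: y = Ce^(-3cos(x))
Applying IC y(0) = 6:
Particular solution: y = 6e^(3(1-cos(x)))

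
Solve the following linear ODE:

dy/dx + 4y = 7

Using integrating factor method:

General solution: y = 7/4 + Ce^(-4x)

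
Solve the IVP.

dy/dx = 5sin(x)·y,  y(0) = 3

General solution: y = Ce^(-5cos(x))
Applying IC y(0) = 3:
Particular solution: y = 3e^(5(1-cos(x)))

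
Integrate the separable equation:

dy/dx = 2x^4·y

Separating variables and integrating:
ln|y| = 2x^5/5 + C

General solution: y = Ce^(2x^5/5)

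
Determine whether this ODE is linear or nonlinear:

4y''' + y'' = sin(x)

Linear (y and its derivatives appear to the first power only, no products of y terms)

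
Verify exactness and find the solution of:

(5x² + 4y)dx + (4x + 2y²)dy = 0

Verify exactness: ∂M/∂y = ∂N/∂x ✓
Find F(x,y) such that ∂F/∂x = M, ∂F/∂y = N
Solution: 5x³/3 + 4xy + 2y³/3 = C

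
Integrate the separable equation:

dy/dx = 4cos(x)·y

Separating variables and integrating:
ln|y| = 4sin(x) + C

General solution: y = Ce^(4sin(x))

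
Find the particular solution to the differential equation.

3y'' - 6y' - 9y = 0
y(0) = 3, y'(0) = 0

General solution: y = C₁e^(3x) + C₂e^(-x)
Applying ICs: C₁ = 3/4, C₂ = 9/4
Particular solution: y = (3/4)e^(3x) + (9/4)e^(-x)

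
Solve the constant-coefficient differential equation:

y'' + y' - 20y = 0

Characteristic equation: r² + r - 20 = 0
Roots: r = 4, -5 (distinct real)
General solution: y = C₁e^(4x) + C₂e^(-5x)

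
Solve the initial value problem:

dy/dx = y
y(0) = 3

General solution: y = Ce^x
Applying IC y(0) = 3:
Particular solution: y = 3e^x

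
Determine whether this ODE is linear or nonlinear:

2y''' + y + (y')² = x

Nonlinear ((y')² term)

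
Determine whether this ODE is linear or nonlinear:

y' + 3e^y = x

Nonlinear (e^y is nonlinear in y)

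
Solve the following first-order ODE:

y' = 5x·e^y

Separating variables and integrating:
-e^(-y) = 5x²/2 + C

General solution: y = -ln(C - 5x²/2)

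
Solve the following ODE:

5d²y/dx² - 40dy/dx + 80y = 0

Characteristic equation: 5r² - 40r + 80 = 0
Divide by 5: r² - 8r + 16 = 0
Factored: (r - 4)² = 0
Repeated root: r = 4
General solution: y = (C₁ + C₂x)e^(4x)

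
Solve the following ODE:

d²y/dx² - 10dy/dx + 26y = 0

Characteristic equation: r² - 10r + 26 = 0
Roots: r = 5 ± i (complex conjugates)
General solution: y = e^(5x)(C₁cos(x) + C₂sin(x))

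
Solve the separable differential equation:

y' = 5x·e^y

Separating variables and integrating:
-e^(-y) = 5x²/2 + C

General solution: y = -ln(C - 5x²/2)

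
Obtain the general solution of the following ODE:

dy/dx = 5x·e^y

Separating variables and integrating:
-e^(-y) = 5x²/2 + C

General solution: y = -ln(C - 5x²/2)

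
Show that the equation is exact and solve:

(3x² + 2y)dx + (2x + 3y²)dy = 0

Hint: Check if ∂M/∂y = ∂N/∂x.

Verify exactness: ∂M/∂y = ∂N/∂x ✓
Find F(x,y) such that ∂F/∂x = M, ∂F/∂y = N
Solution: x³ + 2xy + y³ = C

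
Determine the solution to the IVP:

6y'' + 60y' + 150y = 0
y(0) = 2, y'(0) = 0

General solution: y = (C₁ + C₂x)e^(-5x)
Repeated root r = -5
Applying ICs: C₁ = 2, C₂ = 10
Particular solution: y = (2 + 10x)e^(-5x)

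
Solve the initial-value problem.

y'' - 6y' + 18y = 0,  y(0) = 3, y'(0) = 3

General solution: y = e^(3x)(C₁cos(3x) + C₂sin(3x))
Complex roots r = 3 ± 3i
Applying ICs: C₁ = 3, C₂ = -2
Particular solution: y = e^(3x)(3cos(3x) - 2sin(3x))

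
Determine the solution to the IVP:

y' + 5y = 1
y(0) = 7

General solution: y = 1/5 + Ce^(-5x)
Applying y(0) = 7: C = 7 - 1/5 = 34/5
Particular solution: y = 1/5 + (34/5)e^(-5x)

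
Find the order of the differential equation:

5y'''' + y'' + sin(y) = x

The order is 4 (highest derivative is of order 4).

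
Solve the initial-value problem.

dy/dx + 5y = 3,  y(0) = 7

General solution: y = 3/5 + Ce^(-5x)
Applying y(0) = 7: C = 7 - 3/5 = 32/5
Particular solution: y = 3/5 + (32/5)e^(-5x)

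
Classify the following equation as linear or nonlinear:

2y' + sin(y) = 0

Nonlinear (sin(y) is nonlinear in y)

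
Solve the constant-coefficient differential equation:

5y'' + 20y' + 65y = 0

Characteristic equation: 5r² + 20r + 65 = 0
Divide by 5: r² + 4r + 13 = 0
Roots: r = -2 ± 3i (complex conjugates)
General solution: y = e^(-2x)(C₁cos(3x) + C₂sin(3x))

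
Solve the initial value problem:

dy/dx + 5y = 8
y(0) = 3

General solution: y = 8/5 + Ce^(-5x)
Applying y(0) = 3: C = 3 - 8/5 = 7/5
Particular solution: y = 8/5 + (7/5)e^(-5x)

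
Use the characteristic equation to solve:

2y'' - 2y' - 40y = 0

Characteristic equation: 2r² - 2r - 40 = 0
Divide by 2: r² - r - 20 = 0
Roots: r = 5, -4 (distinct real)
General solution: y = C₁e^(5x) + C₂e^(-4x)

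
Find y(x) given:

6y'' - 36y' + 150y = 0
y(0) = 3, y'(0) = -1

General solution: y = e^(3x)(C₁cos(4x) + C₂sin(4x))
Complex roots r = 3 ± 4i
Applying ICs: C₁ = 3, C₂ = -5/2
Particular solution: y = e^(3x)(3cos(4x) - (5/2)sin(4x))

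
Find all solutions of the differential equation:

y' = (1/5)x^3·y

Separating variables and integrating:
ln|y| = x^4/20 + C

General solution: y = Ce^(x^4/20)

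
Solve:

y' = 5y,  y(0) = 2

General solution: y = Ce^(5x)
Applying IC y(0) = 2:
Particular solution: y = 2e^(5x)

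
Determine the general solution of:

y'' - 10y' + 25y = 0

Characteristic equation: r² - 10r + 25 = 0
Factored: (r - 5)² = 0
Repeated root: r = 5
General solution: y = (C₁ + C₂x)e^(5x)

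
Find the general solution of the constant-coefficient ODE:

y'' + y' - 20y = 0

Characteristic equation: r² + r - 20 = 0
Roots: r = 4, -5 (distinct real)
General solution: y = C₁e^(4x) + C₂e^(-5x)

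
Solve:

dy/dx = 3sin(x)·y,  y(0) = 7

General solution: y = Ce^(-3cos(x))
Applying IC y(0) = 7:
Particular solution: y = 7e^(3(1-cos(x)))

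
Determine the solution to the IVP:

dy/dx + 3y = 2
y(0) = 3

General solution: y = 2/3 + Ce^(-3x)
Applying y(0) = 3: C = 3 - 2/3 = 7/3
Particular solution: y = 2/3 + (7/3)e^(-3x)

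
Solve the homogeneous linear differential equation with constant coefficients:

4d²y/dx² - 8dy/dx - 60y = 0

Characteristic equation: 4r² - 8r - 60 = 0
Divide by 4: r² - 2r - 15 = 0
Roots: r = 5, -3 (distinct real)
General solution: y = C₁e^(5x) + C₂e^(-3x)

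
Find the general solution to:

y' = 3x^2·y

Separating variables and integrating:
ln|y| = x^3 + C

General solution: y = Ce^(x^3)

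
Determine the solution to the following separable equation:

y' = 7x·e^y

Separating variables and integrating:
-e^(-y) = 7x²/2 + C

General solution: y = -ln(C - 7x²/2)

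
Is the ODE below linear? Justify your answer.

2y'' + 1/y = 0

No. Nonlinear (1/y term)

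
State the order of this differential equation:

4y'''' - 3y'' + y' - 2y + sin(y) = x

The order is 4 (highest derivative is of order 4).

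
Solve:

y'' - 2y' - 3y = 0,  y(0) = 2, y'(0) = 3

General solution: y = C₁e^(3x) + C₂e^(-x)
Applying ICs: C₁ = 5/4, C₂ = 3/4
Particular solution: y = (5/4)e^(3x) + (3/4)e^(-x)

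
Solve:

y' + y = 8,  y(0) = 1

General solution: y = 8 + Ce^(-x)
Applying y(0) = 1: C = 1 - 8 = -7
Particular solution: y = 8 - 7e^(-x)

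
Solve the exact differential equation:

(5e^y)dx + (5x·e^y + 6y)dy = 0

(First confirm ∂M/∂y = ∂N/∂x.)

Verify exactness: ∂M/∂y = ∂N/∂x ✓
Find F(x,y) such that ∂F/∂x = M, ∂F/∂y = N
Solution: 5x·e^y + 3y² = C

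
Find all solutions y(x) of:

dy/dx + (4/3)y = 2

Using integrating factor method:

General solution: y = 3/2 + Ce^(-4x/3)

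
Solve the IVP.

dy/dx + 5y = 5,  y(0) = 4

General solution: y = 1 + Ce^(-5x)
Applying y(0) = 4: C = 4 - 1 = 3
Particular solution: y = 1 + 3e^(-5x)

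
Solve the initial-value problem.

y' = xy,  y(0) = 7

General solution: y = Ce^(x²/2)
Applying IC y(0) = 7:
Particular solution: y = 7e^(x²/2)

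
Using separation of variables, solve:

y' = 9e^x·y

Separating variables and integrating:
ln|y| = 9e^x + C

General solution: y = Ce^(9e^x)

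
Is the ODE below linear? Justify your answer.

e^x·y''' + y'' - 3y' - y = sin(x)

Yes. Linear (y and its derivatives appear to the first power only, no products of y terms)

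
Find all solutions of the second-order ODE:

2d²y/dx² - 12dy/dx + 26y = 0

Characteristic equation: 2r² - 12r + 26 = 0
Divide by 2: r² - 6r + 13 = 0
Roots: r = 3 ± 2i (complex conjugates)
General solution: y = e^(3x)(C₁cos(2x) + C₂sin(2x))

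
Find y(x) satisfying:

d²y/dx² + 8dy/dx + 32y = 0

Characteristic equation: r² + 8r + 32 = 0
Roots: r = -4 ± 4i (complex conjugates)
General solution: y = e^(-4x)(C₁cos(4x) + C₂sin(4x))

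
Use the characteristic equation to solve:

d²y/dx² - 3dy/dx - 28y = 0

Characteristic equation: r² - 3r - 28 = 0
Roots: r = 7, -4 (distinct real)
General solution: y = C₁e^(7x) + C₂e^(-4x)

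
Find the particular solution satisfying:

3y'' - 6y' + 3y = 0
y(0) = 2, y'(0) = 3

General solution: y = (C₁ + C₂x)e^x
Repeated root r = 1
Applying ICs: C₁ = 2, C₂ = 1
Particular solution: y = (2 + x)e^x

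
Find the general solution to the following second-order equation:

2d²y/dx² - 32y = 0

Characteristic equation: 2r² - 32 = 0
Divide by 2: r² - 16 = 0
Roots: r = 4, -4 (distinct real)
General solution: y = C₁e^(4x) + C₂e^(-4x)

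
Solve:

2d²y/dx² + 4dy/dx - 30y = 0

Characteristic equation: 2r² + 4r - 30 = 0
Divide by 2: r² + 2r - 15 = 0
Roots: r = 3, -5 (distinct real)
General solution: y = C₁e^(3x) + C₂e^(-5x)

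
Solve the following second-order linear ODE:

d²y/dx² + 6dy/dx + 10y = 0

Characteristic equation: r² + 6r + 10 = 0
Roots: r = -3 ± i (complex conjugates)
General solution: y = e^(-3x)(C₁cos(x) + C₂sin(x))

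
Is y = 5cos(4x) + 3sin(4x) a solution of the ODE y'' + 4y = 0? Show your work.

Verification:
y'' = -80cos(4x) - 48sin(4x)
y'' + 4y ≠ 0 (frequency mismatch: got 16 instead of 4)

No, it is not a solution.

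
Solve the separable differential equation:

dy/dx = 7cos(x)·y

Separating variables and integrating:
ln|y| = 7sin(x) + C

General solution: y = Ce^(7sin(x))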